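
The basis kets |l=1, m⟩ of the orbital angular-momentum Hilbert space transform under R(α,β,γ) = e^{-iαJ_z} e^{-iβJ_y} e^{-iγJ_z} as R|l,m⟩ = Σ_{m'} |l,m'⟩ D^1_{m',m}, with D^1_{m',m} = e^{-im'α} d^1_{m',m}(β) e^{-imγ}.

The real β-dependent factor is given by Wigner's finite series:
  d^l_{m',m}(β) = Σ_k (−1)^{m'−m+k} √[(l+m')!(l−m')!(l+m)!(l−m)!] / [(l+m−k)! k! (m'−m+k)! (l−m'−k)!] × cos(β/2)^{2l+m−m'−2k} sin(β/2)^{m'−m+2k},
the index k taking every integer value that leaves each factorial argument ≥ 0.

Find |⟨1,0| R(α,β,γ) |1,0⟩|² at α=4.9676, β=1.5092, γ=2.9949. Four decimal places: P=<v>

D^1_{0,0}(4.9676,1.5092,2.9949) = e^{-i·0·4.9676}·d^1_{0,0}(1.5092)·e^{-i·0·2.9949}. Compute d first:
With c≡cos(β/2)=0.728546 and s≡sin(β/2)=0.684997, N=[1·1·1·1]^{1/2}=1.000000
k: max(0,(0)−(0))=0 … min(1+(0),1−(0))=1
  k=0: (−1)^0·1.0000/(1)·0.7285^2·0.6850^0 = +0.530779
  k=1: (−1)^1·1.0000/(1)·0.7285^0·0.6850^2 = -0.469221
d^1_{0,0}(1.5092) = +0.530779 -0.469221 = +0.061557
|D^1_{0,0}|² = |d^1_{0,0}(β)|² = (+0.061557)² = 0.003789 (the z-rotation phases have unit modulus)

P=0.0038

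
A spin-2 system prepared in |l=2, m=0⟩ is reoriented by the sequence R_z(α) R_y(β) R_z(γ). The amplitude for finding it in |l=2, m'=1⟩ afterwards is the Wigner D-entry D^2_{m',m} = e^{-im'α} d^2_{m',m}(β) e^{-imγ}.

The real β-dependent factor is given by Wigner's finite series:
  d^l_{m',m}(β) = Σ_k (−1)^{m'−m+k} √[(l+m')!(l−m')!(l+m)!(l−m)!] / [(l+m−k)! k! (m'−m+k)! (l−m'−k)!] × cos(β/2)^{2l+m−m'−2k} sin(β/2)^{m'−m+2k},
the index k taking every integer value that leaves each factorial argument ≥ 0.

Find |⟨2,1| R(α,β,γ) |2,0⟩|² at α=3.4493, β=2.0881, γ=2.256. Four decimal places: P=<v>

D^2_{1,0}(3.4493,2.0881,2.256) = e^{-i·1·3.4493}·d^2_{1,0}(2.0881)·e^{-i·0·2.256}. Compute d first:
c=cos(2.0881/2)=0.502723, s=sin(2.0881/2)=0.864447; N=√[6·1·2·2]=4.898979
Admissible k: 0..1 (factorial args all ≥0)
  k=0: (−1)^1·4.8990/(2)·0.5027^3·0.8644^1 = -0.269030
  k=1: (−1)^2·4.8990/(2)·0.5027^1·0.8644^3 = +0.795464
d^2_{1,0}(2.0881) = -0.269030 +0.795464 = +0.526433
|D^2_{1,0}|² = |d^2_{1,0}(β)|² = (+0.526433)² = 0.277132 (the z-rotation phases have unit modulus)

P=0.2771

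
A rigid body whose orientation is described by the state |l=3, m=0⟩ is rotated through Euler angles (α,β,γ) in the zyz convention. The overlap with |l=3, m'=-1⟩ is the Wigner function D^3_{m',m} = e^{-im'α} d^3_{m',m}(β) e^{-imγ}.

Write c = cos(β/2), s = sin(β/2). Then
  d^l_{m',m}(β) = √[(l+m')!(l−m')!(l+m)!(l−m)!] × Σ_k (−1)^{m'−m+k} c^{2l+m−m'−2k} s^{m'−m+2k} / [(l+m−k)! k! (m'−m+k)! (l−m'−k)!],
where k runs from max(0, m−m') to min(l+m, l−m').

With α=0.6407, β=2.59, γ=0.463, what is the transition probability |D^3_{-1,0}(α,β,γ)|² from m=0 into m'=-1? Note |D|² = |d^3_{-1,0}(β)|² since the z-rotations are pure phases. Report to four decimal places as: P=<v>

First d^3_{-1,0}(β=2.59), then the phase factors e^{-i(-1)α} and e^{-i(0)γ}:
c=cos(2.59/2)=0.272313, s=sin(2.59/2)=0.962209; N=√[2·24·6·6]=41.569219
Admissible k: 1..3 (factorial args all ≥0)
  k=1: (−1)^0·41.5692/(12)·0.2723^5·0.9622^1 = +0.004991
  k=2: (−1)^1·41.5692/(4)·0.2723^3·0.9622^3 = -0.186950
  k=3: (−1)^2·41.5692/(12)·0.2723^1·0.9622^5 = +0.778047
d^3_{-1,0}(2.59) = +0.004991 -0.186950 +0.778047 = +0.596088
|D^3_{-1,0}|² = |d^3_{-1,0}(β)|² = (+0.596088)² = 0.355321 (the z-rotation phases have unit modulus)

P=0.3553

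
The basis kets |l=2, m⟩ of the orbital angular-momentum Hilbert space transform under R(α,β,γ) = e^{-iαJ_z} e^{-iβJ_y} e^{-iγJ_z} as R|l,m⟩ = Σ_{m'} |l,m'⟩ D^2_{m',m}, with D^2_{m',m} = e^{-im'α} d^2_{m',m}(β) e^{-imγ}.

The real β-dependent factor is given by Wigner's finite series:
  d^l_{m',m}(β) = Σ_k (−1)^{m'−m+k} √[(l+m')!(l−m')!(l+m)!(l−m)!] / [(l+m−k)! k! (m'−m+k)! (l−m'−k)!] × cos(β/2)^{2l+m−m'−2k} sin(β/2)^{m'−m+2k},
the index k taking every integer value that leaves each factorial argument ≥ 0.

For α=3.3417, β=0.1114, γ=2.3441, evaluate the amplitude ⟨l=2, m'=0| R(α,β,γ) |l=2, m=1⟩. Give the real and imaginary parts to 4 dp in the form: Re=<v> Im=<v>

First d^2_{0,1}(β=0.1114), then the phase factors e^{-i(0)α} and e^{-i(1)γ}:
Half-angle: c=0.998449, s=0.055671. N=√(2·2·6·1)=4.898979
Admissible k: 1..2 (factorial args all ≥0)
  k=1: (−1)^0·4.8990/(2)·0.9984^3·0.0557^1 = +0.135733
  k=2: (−1)^1·4.8990/(2)·0.9984^1·0.0557^3 = -0.000422
d^2_{0,1}(0.1114) = +0.135733 -0.000422 = +0.135311
D = (+1.000000+0.000000i)·(+0.135311)·(-0.698503-0.715607i) = -0.094515-0.096829i

Re=-0.0945 Im=-0.0968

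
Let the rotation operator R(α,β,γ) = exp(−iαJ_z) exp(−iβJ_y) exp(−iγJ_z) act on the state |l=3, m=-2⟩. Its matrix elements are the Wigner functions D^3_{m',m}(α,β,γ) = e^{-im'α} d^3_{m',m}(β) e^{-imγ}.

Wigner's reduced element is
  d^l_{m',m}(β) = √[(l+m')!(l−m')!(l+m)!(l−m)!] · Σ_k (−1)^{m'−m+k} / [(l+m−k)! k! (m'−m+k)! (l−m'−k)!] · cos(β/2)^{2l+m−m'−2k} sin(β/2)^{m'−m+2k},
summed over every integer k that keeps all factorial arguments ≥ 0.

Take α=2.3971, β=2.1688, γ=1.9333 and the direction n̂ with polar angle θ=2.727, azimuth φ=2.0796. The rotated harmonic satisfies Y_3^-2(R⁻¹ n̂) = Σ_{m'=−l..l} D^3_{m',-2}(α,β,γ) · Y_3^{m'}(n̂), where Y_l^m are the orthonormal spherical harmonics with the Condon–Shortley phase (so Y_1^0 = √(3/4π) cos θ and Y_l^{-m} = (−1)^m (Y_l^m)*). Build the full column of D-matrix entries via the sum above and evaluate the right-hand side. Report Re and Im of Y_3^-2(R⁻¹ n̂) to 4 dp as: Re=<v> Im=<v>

Need the full column D^3_{m',-2} for m'=−3..3 at α=2.3971, β=2.1688, γ=1.9333.
cos(β/2)=0.467443, sin(β/2)=0.884023
d^3_{-3,-2}: single k=1 term ⇒ +0.048326;  D = +0.003010-0.048232i
d^3_{-2,-2}: k∈[0..1] ⇒ +0.010432 -0.186557 = -0.176125;  D = +0.127178-0.121843i
d^3_{-1,-2}: k∈[0..1] ⇒ -0.062389 +0.446280 = +0.383891;  D = +0.383818-0.007480i
d^3_{0,-2}: k∈[0..1] ⇒ +0.204363 -0.730925 = -0.526561;  D = +0.394128+0.349184i
d^3_{1,-2}: k∈[0..1] ⇒ -0.446280 +0.798081 = +0.351801;  D = +0.035575+0.349998i
d^3_{2,-2}: k∈[0..1] ⇒ +0.667240 -0.477289 = +0.189951;  D = +0.113924-0.151995i
d^3_{3,-2}: single k=0 term ⇒ -0.618191;  D = +0.607856-0.112564i
Y_3^{m'}(θ=2.727,φ=2.0796) and Σ D·Y over m':
  (+0.0030-0.0482i)·(+0.0272+0.0012i)  (+0.1272-0.1218i)·(+0.0797-0.1291i)  (+0.3838-0.0075i)·(-0.2022-0.3625i)  (+0.3941+0.3492i)·(-0.4060+0.0000i)  (+0.0356+0.3500i)·(+0.2022-0.3625i)  (+0.1139-0.1520i)·(+0.0797+0.1291i)  (+0.6079-0.1126i)·(-0.0272+0.0012i)
Y_3^-2(R⁻¹ n̂) = -0.099430-0.242585i

Re=-0.0994 Im=-0.2426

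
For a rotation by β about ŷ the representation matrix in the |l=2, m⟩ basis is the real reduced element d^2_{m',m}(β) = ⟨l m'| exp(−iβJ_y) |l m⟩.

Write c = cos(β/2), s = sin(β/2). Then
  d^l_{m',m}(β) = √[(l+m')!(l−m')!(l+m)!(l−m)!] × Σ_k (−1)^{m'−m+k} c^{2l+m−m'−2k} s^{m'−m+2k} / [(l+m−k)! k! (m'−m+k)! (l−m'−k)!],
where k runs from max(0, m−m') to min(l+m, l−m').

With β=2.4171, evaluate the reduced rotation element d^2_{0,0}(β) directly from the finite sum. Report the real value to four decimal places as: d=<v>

d^2_{0,0}(β=2.4171) via Wigner's sum:
Half-angle: c=0.354376, s=0.935103. N=√(2·2·2·2)=4.000000
Admissible k: 0..2 (factorial args all ≥0)
  k=0: (−1)^0·4.0000/(4)·0.3544^4·0.9351^0 = +0.015771
  k=1: (−1)^1·4.0000/(1)·0.3544^2·0.9351^2 = -0.439245
  k=2: (−1)^2·4.0000/(4)·0.3544^0·0.9351^4 = +0.764607
d^2_{0,0}(2.4171) = +0.015771 -0.439245 +0.764607 = +0.341133

d=0.3411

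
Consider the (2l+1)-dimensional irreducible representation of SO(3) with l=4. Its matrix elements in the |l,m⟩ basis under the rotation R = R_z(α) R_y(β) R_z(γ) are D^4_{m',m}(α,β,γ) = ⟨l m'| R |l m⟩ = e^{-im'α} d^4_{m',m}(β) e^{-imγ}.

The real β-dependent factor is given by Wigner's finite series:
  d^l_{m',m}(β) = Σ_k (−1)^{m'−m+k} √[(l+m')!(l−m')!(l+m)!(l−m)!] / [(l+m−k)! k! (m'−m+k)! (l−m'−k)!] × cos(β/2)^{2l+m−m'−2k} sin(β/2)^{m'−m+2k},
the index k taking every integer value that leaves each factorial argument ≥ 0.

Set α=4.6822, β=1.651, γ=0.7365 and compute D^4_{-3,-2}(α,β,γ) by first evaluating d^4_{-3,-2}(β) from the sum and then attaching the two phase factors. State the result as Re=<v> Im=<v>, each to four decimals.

Re=0.4496 Im=-0.0857

D^4_{-3,-2}(4.6822,1.651,0.7365) = e^{-i·-3·4.6822}·d^4_{-3,-2}(1.651)·e^{-i·-2·0.7365}. Compute d first:
With c≡cos(β/2)=0.678190 and s≡sin(β/2)=0.734887, N=[1·5040·2·720]^{1/2}=2693.993318
k: max(0,(-2)−(-3))=1 … min(4+(-2),4−(-3))=2
  k=1: (−1)^0·2693.9933/(720)·0.6782^7·0.7349^1 = +0.181444
  k=2: (−1)^1·2693.9933/(240)·0.6782^5·0.7349^3 = -0.639150
d^4_{-3,-2}(1.651) = +0.181444 -0.639150 = -0.457706
D = (+0.090443+0.995902i)·(-0.457706)·(+0.097641+0.995222i) = +0.449610-0.085706i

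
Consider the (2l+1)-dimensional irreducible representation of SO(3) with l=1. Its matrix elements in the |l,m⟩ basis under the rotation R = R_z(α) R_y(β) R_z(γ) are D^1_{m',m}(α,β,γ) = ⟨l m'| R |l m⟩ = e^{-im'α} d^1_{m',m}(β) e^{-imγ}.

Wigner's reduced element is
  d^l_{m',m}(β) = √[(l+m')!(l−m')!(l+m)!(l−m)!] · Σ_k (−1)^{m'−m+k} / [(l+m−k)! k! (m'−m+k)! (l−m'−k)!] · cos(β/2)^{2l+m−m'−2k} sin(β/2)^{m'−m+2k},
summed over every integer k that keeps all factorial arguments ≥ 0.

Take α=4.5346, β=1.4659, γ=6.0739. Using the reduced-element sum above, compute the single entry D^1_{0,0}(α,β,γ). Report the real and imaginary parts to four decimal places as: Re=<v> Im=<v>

D^1_{0,0}(4.5346,1.4659,6.0739) = e^{-i·0·4.5346}·d^1_{0,0}(1.4659)·e^{-i·0·6.0739}. Compute d first:
Half-angle: c=0.743204, s=0.669065. N=√(1·1·1·1)=1.000000
Admissible k: 0..1 (factorial args all ≥0)
  k=0: (−1)^0·1.0000/(1)·0.7432^2·0.6691^0 = +0.552352
  k=1: (−1)^1·1.0000/(1)·0.7432^0·0.6691^2 = -0.447648
d^1_{0,0}(1.4659) = +0.552352 -0.447648 = +0.104704
Phases: e^{-i·(0)·4.5346}=+1.000000+0.000000i, e^{-i·(0)·6.0739}=+1.000000+0.000000i ⇒ D=+0.104704+0.000000i

Re=0.1047 Im=0.0000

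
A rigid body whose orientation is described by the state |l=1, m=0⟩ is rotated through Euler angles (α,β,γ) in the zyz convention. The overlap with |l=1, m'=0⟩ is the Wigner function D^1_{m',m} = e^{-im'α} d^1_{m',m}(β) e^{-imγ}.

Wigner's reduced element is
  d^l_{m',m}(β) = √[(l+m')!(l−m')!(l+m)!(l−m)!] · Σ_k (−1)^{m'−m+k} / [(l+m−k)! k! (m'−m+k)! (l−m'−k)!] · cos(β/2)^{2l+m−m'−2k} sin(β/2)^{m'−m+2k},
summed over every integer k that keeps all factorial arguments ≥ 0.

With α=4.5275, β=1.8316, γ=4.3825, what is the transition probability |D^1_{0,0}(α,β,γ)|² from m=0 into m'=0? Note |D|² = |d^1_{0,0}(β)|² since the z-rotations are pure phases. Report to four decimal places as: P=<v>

P=0.0665

D^1_{0,0}(4.5275,1.8316,4.3825) = e^{-i·0·4.5275}·d^1_{0,0}(1.8316)·e^{-i·0·4.3825}. Compute d first:
Half-angle: c=0.609156, s=0.793050. N=√(1·1·1·1)=1.000000
k: max(0,(0)−(0))=0 … min(1+(0),1−(0))=1
  k=0: (−1)^0·1.0000/(1)·0.6092^2·0.7931^0 = +0.371071
  k=1: (−1)^1·1.0000/(1)·0.6092^0·0.7931^2 = -0.628929
d^1_{0,0}(1.8316) = +0.371071 -0.628929 = -0.257857
|D^1_{0,0}|² = |d^1_{0,0}(β)|² = (-0.257857)² = 0.066490 (the z-rotation phases have unit modulus)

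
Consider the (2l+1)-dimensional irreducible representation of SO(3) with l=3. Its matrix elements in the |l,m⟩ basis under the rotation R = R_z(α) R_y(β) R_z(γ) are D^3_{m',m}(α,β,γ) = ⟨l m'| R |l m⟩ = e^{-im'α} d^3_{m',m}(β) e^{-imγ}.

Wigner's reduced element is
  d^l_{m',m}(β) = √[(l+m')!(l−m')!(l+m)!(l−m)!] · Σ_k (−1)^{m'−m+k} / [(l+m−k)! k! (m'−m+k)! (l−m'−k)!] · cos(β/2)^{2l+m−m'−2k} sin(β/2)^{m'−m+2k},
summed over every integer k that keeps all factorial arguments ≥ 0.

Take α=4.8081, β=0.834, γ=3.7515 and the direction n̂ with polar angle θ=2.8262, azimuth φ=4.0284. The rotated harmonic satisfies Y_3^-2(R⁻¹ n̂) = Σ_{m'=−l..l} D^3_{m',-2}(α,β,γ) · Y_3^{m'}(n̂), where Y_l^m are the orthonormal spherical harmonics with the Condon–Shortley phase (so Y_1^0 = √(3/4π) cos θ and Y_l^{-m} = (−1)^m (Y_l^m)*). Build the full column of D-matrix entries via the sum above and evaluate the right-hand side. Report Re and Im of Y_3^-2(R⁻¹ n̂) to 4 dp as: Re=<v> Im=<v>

Need the full column D^3_{m',-2} for m'=−3..3 at α=4.8081, β=0.834, γ=3.7515.
cos(β/2)=0.914308, sin(β/2)=0.405019
d^3_{-3,-2}: single k=1 term ⇒ +0.633891;  D = -0.632599+0.040446i
d^3_{-2,-2}: k∈[0..1] ⇒ +0.584192 -0.573181 = +0.011011;  D = -0.001749-0.010871i
d^3_{-1,-2}: k∈[0..1] ⇒ -0.818349 +0.321170 = -0.497179;  D = -0.481068+0.125541i
d^3_{0,-2}: k∈[0..1] ⇒ +0.627888 -0.123211 = +0.504678;  D = +0.173518+0.473910i
d^3_{1,-2}: k∈[0..1] ⇒ -0.321170 +0.031512 = -0.289658;  D = +0.261237-0.125128i
d^3_{2,-2}: k∈[0..1] ⇒ +0.112476 -0.004414 = +0.108061;  D = -0.055781-0.092551i
d^3_{3,-2}: single k=0 term ⇒ -0.024409;  D = -0.019606+0.014540i
Y_3^{m'}(θ=2.8262,φ=4.0284) and Σ D·Y over m':
  (-0.6326+0.0404i)·(+0.0110+0.0058i)  (-0.0017-0.0109i)·(+0.0188+0.0916i)  (-0.4811+0.1255i)·(-0.2229+0.2734i)  (+0.1735+0.4739i)·(-0.5389+0.0000i)  (+0.2612-0.1251i)·(+0.2229+0.2734i)  (-0.0558-0.0926i)·(+0.0188-0.0916i)  (-0.0196+0.0145i)·(-0.0110+0.0058i)
Y_3^-2(R⁻¹ n̂) = +0.056203-0.371825i

Re=0.0562 Im=-0.3718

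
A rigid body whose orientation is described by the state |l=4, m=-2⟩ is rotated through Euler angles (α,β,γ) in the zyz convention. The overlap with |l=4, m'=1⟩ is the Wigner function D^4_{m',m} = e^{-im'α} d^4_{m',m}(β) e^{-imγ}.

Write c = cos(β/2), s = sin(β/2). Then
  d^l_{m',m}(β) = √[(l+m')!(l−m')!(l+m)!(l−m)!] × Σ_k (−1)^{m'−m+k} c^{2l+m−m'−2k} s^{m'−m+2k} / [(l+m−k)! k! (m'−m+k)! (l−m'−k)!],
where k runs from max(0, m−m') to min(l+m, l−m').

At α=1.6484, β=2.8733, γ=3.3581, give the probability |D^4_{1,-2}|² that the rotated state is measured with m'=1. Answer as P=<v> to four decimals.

P=0.2350

First d^4_{1,-2}(β=2.8733), then the phase factors e^{-i(1)α} and e^{-i(-2)γ}:
With c≡cos(β/2)=0.133744 and s≡sin(β/2)=0.991016, N=[120·6·2·720]^{1/2}=1018.233765
k∈{0,1,2} keeps every argument non-negative
  k=0: (−1)^3·1018.2338/(72)·0.1337^5·0.9910^3 = -0.000589
  k=1: (−1)^4·1018.2338/(48)·0.1337^3·0.9910^5 = +0.048510
  k=2: (−1)^5·1018.2338/(240)·0.1337^1·0.9910^7 = -0.532692
d^4_{1,-2}(2.8733) = -0.000589 +0.048510 -0.532692 = -0.484770
|D^4_{1,-2}|² = |d^4_{1,-2}(β)|² = (-0.484770)² = 0.235002 (the z-rotation phases have unit modulus)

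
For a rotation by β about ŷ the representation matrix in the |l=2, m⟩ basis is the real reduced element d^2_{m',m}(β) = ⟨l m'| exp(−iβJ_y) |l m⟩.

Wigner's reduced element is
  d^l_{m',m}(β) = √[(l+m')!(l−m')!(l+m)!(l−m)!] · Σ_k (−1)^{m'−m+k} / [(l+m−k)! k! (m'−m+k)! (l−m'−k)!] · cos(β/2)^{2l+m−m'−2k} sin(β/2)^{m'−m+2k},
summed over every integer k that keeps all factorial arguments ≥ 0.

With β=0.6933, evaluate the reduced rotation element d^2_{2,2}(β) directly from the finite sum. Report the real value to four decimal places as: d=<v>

d=0.7825

d^2_{2,2}(β=0.6933) via Wigner's sum:
c=cos(0.6933/2)=0.940516, s=sin(0.6933/2)=0.339749; N=√[24·1·24·1]=24.000000
k: max(0,(2)−(2))=0 … min(2+(2),2−(2))=0
  k=0: (−1)^0·24.0000/(24)·0.9405^4·0.3397^0 = +0.782465
d^2_{2,2}(0.6933) = +0.782465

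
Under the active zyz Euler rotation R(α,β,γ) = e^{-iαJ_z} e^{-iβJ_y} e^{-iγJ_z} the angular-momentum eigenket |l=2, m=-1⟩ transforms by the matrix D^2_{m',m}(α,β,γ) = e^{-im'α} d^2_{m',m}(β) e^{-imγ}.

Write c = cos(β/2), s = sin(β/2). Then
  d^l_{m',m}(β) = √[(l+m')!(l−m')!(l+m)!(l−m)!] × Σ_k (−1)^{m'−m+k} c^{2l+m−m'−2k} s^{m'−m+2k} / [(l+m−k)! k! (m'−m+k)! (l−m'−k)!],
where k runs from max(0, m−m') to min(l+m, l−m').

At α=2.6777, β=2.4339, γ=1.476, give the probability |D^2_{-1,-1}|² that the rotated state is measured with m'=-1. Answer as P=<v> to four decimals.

D^2_{-1,-1}(2.6777,2.4339,1.476) = e^{-i·-1·2.6777}·d^2_{-1,-1}(2.4339)·e^{-i·-1·1.476}. Compute d first:
c=cos(2.4339/2)=0.346508, s=sin(2.4339/2)=0.938047; N=√[1·6·1·6]=6.000000
The bounds max(0,m−m')=0 and min(l+m,l−m')=1 give 2 terms
  k=0: (−1)^0·6.0000/(6)·0.3465^4·0.9380^0 = +0.014416
  k=1: (−1)^1·6.0000/(2)·0.3465^2·0.9380^2 = -0.316955
d^2_{-1,-1}(2.4339) = +0.014416 -0.316955 = -0.302539
|D^2_{-1,-1}|² = |d^2_{-1,-1}(β)|² = (-0.302539)² = 0.091530 (the z-rotation phases have unit modulus)

P=0.0915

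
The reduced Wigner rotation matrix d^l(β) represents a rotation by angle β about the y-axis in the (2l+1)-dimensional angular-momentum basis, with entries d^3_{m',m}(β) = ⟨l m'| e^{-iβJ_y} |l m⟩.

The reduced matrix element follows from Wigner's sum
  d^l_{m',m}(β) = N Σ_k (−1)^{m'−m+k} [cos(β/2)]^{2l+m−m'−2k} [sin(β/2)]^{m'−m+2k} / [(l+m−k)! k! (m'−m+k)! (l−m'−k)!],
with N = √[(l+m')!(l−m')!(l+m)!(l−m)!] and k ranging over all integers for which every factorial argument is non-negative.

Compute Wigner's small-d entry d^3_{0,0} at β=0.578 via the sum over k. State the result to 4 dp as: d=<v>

d=0.2125

d^3_{0,0}(β=0.578) via Wigner's sum:
c=cos(0.578/2)=0.958529, s=sin(0.578/2)=0.284994; N=√[6·6·6·6]=36.000000
The bounds max(0,m−m')=0 and min(l+m,l−m')=3 give 4 terms
  k=0: (−1)^0·36.0000/(36)·0.9585^6·0.2850^0 = +0.775591
  k=1: (−1)^1·36.0000/(4)·0.9585^4·0.2850^2 = -0.617071
  k=2: (−1)^2·36.0000/(4)·0.9585^2·0.2850^4 = +0.054550
  k=3: (−1)^3·36.0000/(36)·0.9585^0·0.2850^6 = -0.000536
d^3_{0,0}(0.578) = +0.775591 -0.617071 +0.054550 -0.000536 = +0.212534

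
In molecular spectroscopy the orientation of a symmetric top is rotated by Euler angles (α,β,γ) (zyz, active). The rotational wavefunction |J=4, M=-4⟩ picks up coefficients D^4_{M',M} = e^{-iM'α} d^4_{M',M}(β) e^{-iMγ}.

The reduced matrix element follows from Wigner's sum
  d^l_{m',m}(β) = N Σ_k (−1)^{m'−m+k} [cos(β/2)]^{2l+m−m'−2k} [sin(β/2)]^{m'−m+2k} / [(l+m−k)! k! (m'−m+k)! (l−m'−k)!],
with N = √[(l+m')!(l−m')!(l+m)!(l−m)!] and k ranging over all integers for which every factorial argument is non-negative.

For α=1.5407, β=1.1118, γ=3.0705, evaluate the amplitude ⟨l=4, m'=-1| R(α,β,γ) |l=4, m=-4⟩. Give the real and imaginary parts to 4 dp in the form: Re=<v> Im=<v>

D^4_{-1,-4}(1.5407,1.1118,3.0705) = e^{-i·-1·1.5407}·d^4_{-1,-4}(1.1118)·e^{-i·-4·3.0705}. Compute d first:
c=cos(1.1118/2)=0.849426, s=sin(1.1118/2)=0.527708; N=√[6·120·1·40320]=5387.986637
k: max(0,(-4)−(-1))=0 … min(4+(-4),4−(-1))=0
  k=0: (−1)^3·5387.9866/(720)·0.8494^5·0.5277^3 = -0.486298
d^4_{-1,-4}(1.1118) = -0.486298
D = (+0.030092+0.999547i)·(-0.486298)·(+0.959838-0.280553i) = -0.150417-0.462451i

Re=-0.1504 Im=-0.4625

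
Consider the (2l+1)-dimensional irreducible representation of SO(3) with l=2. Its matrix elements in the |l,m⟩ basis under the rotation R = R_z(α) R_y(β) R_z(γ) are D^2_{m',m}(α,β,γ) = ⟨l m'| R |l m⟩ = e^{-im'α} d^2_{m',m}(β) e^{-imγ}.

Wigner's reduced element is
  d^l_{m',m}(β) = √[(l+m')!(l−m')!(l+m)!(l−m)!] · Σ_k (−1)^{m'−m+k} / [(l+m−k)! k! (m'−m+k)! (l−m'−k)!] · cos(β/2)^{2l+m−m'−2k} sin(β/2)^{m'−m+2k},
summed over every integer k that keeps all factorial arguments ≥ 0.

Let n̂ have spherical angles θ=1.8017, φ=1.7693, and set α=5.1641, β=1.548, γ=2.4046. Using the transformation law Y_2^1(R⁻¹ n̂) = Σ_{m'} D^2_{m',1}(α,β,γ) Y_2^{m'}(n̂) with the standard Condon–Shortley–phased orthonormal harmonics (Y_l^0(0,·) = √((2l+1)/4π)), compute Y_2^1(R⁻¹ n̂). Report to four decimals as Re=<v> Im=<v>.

Need the full column D^2_{m',1} for m'=−2..2 at α=5.1641, β=1.548, γ=2.4046.
cos(β/2)=0.715120, sin(β/2)=0.699001
d^2_{-2,1}: single k=3 term ⇒ +0.488476;  D = -0.033979+0.487293i
d^2_{-1,1}: k∈[2..3] ⇒ +0.749610 -0.238733 = +0.510878;  D = -0.474036+0.190487i
d^2_{0,1}: k∈[1..2] ⇒ +0.626168 -0.598258 = +0.027910;  D = -0.020667-0.018757i
d^2_{1,1}: k∈[0..1] ⇒ +0.261527 -0.749610 = -0.488083;  D = -0.137360+0.468356i
d^2_{2,1}: single k=0 term ⇒ -0.511264;  D = -0.504200+0.084697i
Y_2^{m'}(θ=1.8017,φ=1.7693) and Σ D·Y over m':
  (-0.0340+0.4873i)·(-0.3376+0.1415i)  (-0.4740+0.1905i)·(+0.0339+0.1687i)  (-0.0207-0.0188i)·(-0.2658+0.0000i)  (-0.1374+0.4684i)·(-0.0339+0.1687i)  (-0.5042+0.0847i)·(-0.3376-0.1415i)
Y_2^1(R⁻¹ n̂) = +0.007593-0.234142i

Re=0.0076 Im=-0.2341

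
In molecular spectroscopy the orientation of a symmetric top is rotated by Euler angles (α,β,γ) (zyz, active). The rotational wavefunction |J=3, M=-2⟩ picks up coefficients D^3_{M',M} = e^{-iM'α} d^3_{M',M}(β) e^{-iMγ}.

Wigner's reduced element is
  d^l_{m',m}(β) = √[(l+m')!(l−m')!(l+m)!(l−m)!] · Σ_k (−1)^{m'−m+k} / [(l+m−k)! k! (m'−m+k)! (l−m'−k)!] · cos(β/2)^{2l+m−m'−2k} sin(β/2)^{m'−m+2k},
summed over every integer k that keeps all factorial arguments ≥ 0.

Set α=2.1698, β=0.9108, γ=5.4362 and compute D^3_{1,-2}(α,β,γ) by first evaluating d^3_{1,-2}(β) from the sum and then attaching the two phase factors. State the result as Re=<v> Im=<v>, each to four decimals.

Re=0.2574 Im=-0.2268

Split into d^3_{1,-2}(β=0.9108) × two z-phases.
c=cos(0.9108/2)=0.898085, s=sin(0.9108/2)=0.439822; N=√[24·2·1·120]=75.894664
Admissible k: 0..1 (factorial args all ≥0)
  k=0: (−1)^3·75.8947/(12)·0.8981^3·0.4398^3 = -0.389773
  k=1: (−1)^4·75.8947/(24)·0.8981^1·0.4398^5 = +0.046741
d^3_{1,-2}(0.9108) = -0.389773 +0.046741 = -0.343032
Attach z-rotation phases: D = e^{-i(1)(2.1698)}·(-0.343032)·e^{-i(-2)(5.4362)} = +0.257400-0.226751i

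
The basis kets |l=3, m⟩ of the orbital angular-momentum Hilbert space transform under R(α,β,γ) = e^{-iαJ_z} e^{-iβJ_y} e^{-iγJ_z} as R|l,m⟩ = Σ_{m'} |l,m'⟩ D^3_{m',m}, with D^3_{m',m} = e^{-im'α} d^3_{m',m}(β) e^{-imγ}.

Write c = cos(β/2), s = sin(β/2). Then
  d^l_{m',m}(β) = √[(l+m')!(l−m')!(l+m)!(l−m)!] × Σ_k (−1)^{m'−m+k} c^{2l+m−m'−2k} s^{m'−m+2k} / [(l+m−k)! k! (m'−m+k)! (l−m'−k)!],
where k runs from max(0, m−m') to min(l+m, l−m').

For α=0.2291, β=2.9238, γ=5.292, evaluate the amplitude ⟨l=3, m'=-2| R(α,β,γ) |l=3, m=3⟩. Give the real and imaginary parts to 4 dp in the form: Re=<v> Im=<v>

Re=-0.2476 Im=-0.0739

D^3_{-2,3}(0.2291,2.9238,5.292) = e^{-i·-2·0.2291}·d^3_{-2,3}(2.9238)·e^{-i·3·5.292}. Compute d first:
Half-angle: c=0.108681, s=0.994077. N=√(1·120·720·1)=293.938769
k: max(0,(3)−(-2))=5 … min(3+(3),3−(-2))=5
  k=5: (−1)^0·293.9388/(120)·0.1087^1·0.9941^5 = +0.258422
d^3_{-2,3}(2.9238) = +0.258422
Attach z-rotation phases: D = e^{-i(-2)(0.2291)}·(+0.258422)·e^{-i(3)(5.292)} = -0.247619-0.073937i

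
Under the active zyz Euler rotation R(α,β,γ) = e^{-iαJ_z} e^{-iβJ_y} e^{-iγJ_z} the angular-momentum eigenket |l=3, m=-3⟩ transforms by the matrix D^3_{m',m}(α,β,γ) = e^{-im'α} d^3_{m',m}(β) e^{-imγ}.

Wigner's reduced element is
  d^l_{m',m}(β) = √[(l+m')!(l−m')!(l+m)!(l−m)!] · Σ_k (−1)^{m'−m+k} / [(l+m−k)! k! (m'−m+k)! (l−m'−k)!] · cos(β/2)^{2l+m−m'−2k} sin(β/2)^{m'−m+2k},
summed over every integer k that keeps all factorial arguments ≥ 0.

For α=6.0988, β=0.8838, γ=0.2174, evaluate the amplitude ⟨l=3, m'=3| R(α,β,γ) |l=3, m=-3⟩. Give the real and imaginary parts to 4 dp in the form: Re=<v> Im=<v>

Re=0.0022 Im=0.0057

First d^3_{3,-3}(β=0.8838), then the phase factors e^{-i(3)α} and e^{-i(-3)γ}:
c=cos(0.8838/2)=0.903941, s=sin(0.8838/2)=0.427658; N=√[720·1·1·720]=720.000000
Admissible k: 0..0 (factorial args all ≥0)
  k=0: (−1)^6·720.0000/(720)·0.9039^0·0.4277^6 = +0.006118
d^3_{3,-3}(0.8838) = +0.006118
Attach z-rotation phases: D = e^{-i(3)(6.0988)}·(+0.006118)·e^{-i(-3)(0.2174)} = +0.002186+0.005714i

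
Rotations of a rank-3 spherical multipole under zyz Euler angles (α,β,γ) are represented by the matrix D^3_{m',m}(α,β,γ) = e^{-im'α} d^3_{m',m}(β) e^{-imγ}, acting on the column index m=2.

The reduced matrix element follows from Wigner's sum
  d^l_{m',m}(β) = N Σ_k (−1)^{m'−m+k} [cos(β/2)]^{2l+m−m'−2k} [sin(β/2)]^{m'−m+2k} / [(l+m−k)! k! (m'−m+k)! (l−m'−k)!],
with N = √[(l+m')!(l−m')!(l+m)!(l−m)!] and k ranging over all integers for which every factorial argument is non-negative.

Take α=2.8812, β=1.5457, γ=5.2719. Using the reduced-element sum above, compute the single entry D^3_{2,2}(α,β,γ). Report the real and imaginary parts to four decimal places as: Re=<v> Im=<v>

Re=0.4178 Im=-0.2848

Split into d^3_{2,2}(β=1.5457) × two z-phases.
Half-angle: c=0.715924, s=0.698178. N=√(120·1·120·1)=120.000000
The bounds max(0,m−m')=0 and min(l+m,l−m')=1 give 2 terms
  k=0: (−1)^0·120.0000/(120)·0.7159^6·0.6982^0 = +0.134648
  k=1: (−1)^1·120.0000/(24)·0.7159^4·0.6982^2 = -0.640280
d^3_{2,2}(1.5457) = +0.134648 -0.640280 = -0.505632
Phases: e^{-i·(2)·2.8812}=+0.867429+0.497561i, e^{-i·(2)·5.2719}=-0.436563+0.899674i ⇒ D=+0.417819-0.284765i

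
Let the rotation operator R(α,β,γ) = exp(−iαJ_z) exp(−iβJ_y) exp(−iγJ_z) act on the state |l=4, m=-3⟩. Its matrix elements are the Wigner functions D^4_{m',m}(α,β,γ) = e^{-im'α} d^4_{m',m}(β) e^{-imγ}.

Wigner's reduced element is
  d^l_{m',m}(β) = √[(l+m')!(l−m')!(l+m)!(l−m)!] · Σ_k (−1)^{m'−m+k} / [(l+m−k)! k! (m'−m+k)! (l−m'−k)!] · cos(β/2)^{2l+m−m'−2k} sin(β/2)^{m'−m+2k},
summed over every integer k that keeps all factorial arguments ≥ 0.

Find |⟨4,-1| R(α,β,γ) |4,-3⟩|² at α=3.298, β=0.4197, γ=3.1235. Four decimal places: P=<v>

P=0.0777

D^4_{-1,-3}(3.298,0.4197,3.1235) = e^{-i·-1·3.298}·d^4_{-1,-3}(0.4197)·e^{-i·-3·3.1235}. Compute d first:
Half-angle: c=0.978062, s=0.208313. N=√(6·120·1·5040)=1904.940944
k: max(0,(-3)−(-1))=0 … min(4+(-3),4−(-1))=1
  k=0: (−1)^2·1904.9409/(240)·0.9781^6·0.2083^2 = +0.301511
  k=1: (−1)^3·1904.9409/(144)·0.9781^4·0.2083^4 = -0.022796
d^4_{-1,-3}(0.4197) = +0.301511 -0.022796 = +0.278715
|D^4_{-1,-3}|² = |d^4_{-1,-3}(β)|² = (+0.278715)² = 0.077682 (the z-rotation phases have unit modulus)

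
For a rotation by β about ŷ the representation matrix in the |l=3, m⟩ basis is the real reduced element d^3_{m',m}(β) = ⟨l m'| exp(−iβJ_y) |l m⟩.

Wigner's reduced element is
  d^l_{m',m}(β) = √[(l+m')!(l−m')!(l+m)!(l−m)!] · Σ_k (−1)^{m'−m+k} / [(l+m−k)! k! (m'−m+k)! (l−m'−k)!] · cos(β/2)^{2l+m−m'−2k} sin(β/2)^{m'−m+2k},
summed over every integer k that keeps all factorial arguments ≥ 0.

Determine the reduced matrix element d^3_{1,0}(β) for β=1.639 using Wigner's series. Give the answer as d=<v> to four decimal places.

d^3_{1,0}(β=1.639) via Wigner's sum:
With c≡cos(β/2)=0.682587 and s≡sin(β/2)=0.730805, N=[24·2·6·6]^{1/2}=41.569219
Admissible k: 0..2 (factorial args all ≥0)
  k=0: (−1)^1·41.5692/(12)·0.6826^5·0.7308^1 = -0.375129
  k=1: (−1)^2·41.5692/(4)·0.6826^3·0.7308^3 = +1.289998
  k=2: (−1)^3·41.5692/(12)·0.6826^1·0.7308^5 = -0.492896
d^3_{1,0}(1.639) = -0.375129 +1.289998 -0.492896 = +0.421974

d=0.4220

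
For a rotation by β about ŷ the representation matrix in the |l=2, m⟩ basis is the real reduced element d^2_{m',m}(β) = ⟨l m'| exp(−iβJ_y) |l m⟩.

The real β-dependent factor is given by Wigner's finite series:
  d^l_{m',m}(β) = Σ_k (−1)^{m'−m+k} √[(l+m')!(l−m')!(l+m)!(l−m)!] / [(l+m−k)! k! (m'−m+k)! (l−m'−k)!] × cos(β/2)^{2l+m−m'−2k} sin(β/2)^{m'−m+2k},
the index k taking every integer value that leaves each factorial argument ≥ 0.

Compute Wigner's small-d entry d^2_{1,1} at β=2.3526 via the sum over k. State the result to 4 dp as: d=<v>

d^2_{1,1}(β=2.3526) via Wigner's sum:
Half-angle: c=0.384343, s=0.923190. N=√(6·1·6·1)=6.000000
The bounds max(0,m−m')=0 and min(l+m,l−m')=1 give 2 terms
  k=0: (−1)^0·6.0000/(6)·0.3843^4·0.9232^0 = +0.021821
  k=1: (−1)^1·6.0000/(2)·0.3843^2·0.9232^2 = -0.377696
d^2_{1,1}(2.3526) = +0.021821 -0.377696 = -0.355875

d=-0.3559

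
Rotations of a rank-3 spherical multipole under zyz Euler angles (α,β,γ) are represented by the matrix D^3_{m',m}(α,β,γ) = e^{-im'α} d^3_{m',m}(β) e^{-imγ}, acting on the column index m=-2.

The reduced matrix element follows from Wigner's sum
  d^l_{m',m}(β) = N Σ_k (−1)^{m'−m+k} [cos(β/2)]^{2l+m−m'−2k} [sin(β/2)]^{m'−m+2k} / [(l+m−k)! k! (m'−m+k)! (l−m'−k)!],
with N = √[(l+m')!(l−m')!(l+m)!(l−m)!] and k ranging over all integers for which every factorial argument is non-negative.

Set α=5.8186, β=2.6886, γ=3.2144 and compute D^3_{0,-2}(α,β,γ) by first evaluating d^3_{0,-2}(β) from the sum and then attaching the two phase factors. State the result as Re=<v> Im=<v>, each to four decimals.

Re=-0.2333 Im=-0.0342

First d^3_{0,-2}(β=2.6886), then the phase factors e^{-i(0)α} and e^{-i(-2)γ}:
Half-angle: c=0.224565, s=0.974459. N=√(6·6·1·120)=65.726707
k∈{0,1} keeps every argument non-negative
  k=0: (−1)^2·65.7267/(12)·0.2246^4·0.9745^2 = +0.013227
  k=1: (−1)^3·65.7267/(12)·0.2246^2·0.9745^4 = -0.249057
d^3_{0,-2}(2.6886) = +0.013227 -0.249057 = -0.235830
Phases: e^{-i·(0)·5.8186}=+1.000000+0.000000i, e^{-i·(-2)·3.2144}=+0.989417+0.145101i ⇒ D=-0.233334-0.034219i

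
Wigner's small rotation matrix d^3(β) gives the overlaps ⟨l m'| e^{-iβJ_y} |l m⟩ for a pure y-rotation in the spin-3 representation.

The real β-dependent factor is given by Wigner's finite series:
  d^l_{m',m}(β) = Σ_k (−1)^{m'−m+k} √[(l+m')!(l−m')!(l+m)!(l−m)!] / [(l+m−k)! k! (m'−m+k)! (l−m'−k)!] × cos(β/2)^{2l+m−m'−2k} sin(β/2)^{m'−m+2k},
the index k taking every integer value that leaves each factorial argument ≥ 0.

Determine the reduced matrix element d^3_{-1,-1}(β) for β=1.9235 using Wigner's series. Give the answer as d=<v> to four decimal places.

d^3_{-1,-1}(β=1.9235) via Wigner's sum:
Half-angle: c=0.572086, s=0.820194. N=√(2·24·2·24)=48.000000
k: max(0,(-1)−(-1))=0 … min(3+(-1),3−(-1))=2
  k=0: (−1)^0·48.0000/(48)·0.5721^6·0.8202^0 = +0.035056
  k=1: (−1)^1·48.0000/(6)·0.5721^4·0.8202^2 = -0.576457
  k=2: (−1)^2·48.0000/(8)·0.5721^2·0.8202^4 = +0.888668
d^3_{-1,-1}(1.9235) = +0.035056 -0.576457 +0.888668 = +0.347267

d=0.3473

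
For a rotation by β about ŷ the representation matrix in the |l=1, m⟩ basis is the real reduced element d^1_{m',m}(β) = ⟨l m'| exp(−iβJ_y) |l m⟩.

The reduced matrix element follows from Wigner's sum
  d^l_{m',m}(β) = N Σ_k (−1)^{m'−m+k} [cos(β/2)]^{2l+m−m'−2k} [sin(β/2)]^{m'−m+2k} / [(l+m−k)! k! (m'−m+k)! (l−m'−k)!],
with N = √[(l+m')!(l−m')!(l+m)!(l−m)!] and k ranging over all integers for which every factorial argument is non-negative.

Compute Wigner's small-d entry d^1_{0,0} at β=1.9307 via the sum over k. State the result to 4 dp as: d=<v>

d=-0.3522

d^1_{0,0}(β=1.9307) via Wigner's sum:
With c≡cos(β/2)=0.569129 and s≡sin(β/2)=0.822248, N=[1·1·1·1]^{1/2}=1.000000
Admissible k: 0..1 (factorial args all ≥0)
  k=0: (−1)^0·1.0000/(1)·0.5691^2·0.8222^0 = +0.323908
  k=1: (−1)^1·1.0000/(1)·0.5691^0·0.8222^2 = -0.676092
d^1_{0,0}(1.9307) = +0.323908 -0.676092 = -0.352184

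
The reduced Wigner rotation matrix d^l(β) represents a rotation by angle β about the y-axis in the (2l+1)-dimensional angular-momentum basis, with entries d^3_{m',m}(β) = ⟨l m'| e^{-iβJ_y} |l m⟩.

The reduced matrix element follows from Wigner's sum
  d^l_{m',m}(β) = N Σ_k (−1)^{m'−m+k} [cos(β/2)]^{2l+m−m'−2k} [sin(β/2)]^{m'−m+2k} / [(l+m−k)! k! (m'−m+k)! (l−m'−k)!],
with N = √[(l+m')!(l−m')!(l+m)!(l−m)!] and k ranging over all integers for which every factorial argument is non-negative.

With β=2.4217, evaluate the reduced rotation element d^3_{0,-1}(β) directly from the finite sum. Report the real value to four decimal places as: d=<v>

d=-0.5215

d^3_{0,-1}(β=2.4217) via Wigner's sum:
c=cos(2.4217/2)=0.352224, s=sin(2.4217/2)=0.935916; N=√[6·6·2·24]=41.569219
Admissible k: 0..2 (factorial args all ≥0)
  k=0: (−1)^1·41.5692/(12)·0.3522^5·0.9359^1 = -0.017576
  k=1: (−1)^2·41.5692/(4)·0.3522^3·0.9359^3 = +0.372288
  k=2: (−1)^3·41.5692/(12)·0.3522^1·0.9359^5 = -0.876180
d^3_{0,-1}(2.4217) = -0.017576 +0.372288 -0.876180 = -0.521468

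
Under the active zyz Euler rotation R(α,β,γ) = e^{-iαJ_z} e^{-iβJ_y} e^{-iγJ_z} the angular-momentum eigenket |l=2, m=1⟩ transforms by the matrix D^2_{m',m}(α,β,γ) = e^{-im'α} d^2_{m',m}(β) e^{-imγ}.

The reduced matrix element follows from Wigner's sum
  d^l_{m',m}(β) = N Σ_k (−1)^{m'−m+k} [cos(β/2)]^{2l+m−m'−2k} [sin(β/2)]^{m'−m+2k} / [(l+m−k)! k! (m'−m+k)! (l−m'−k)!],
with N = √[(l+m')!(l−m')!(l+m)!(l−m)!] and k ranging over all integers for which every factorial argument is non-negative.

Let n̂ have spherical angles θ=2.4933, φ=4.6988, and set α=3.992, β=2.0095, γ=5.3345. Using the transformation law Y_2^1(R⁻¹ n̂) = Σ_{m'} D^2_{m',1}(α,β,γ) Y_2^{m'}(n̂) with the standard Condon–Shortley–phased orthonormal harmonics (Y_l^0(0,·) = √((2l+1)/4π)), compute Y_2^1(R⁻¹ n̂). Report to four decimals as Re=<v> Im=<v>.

Need the full column D^2_{m',1} for m'=−2..2 at α=3.992, β=2.0095, γ=5.3345.
cos(β/2)=0.536299, sin(β/2)=0.844028
d^2_{-2,1}: single k=3 term ⇒ +0.644923;  D = -0.568400+0.304707i
d^2_{-1,1}: k∈[2..3] ⇒ +0.614680 -0.507490 = +0.107191;  D = +0.024259-0.104409i
d^2_{0,1}: k∈[1..2] ⇒ +0.318900 -0.789866 = -0.470966;  D = -0.274456-0.382731i
d^2_{1,1}: k∈[0..1] ⇒ +0.082723 -0.614680 = -0.531957;  D = +0.529390+0.052196i
d^2_{2,1}: single k=0 term ⇒ -0.260380;  D = -0.190139+0.177891i
Y_2^{m'}(θ=2.4933,φ=4.6988) and Σ D·Y over m':
  (-0.5684+0.3047i)·(-0.1408-0.0038i)  (+0.0243-0.1044i)·(+0.0051-0.3718i)  (-0.2745-0.3827i)·(+0.2858+0.0000i)  (+0.5294+0.0522i)·(-0.0051-0.3718i)  (-0.1901+0.1779i)·(-0.1408+0.0038i)
Y_2^1(R⁻¹ n̂) = +0.006871-0.382523i

Re=0.0069 Im=-0.3825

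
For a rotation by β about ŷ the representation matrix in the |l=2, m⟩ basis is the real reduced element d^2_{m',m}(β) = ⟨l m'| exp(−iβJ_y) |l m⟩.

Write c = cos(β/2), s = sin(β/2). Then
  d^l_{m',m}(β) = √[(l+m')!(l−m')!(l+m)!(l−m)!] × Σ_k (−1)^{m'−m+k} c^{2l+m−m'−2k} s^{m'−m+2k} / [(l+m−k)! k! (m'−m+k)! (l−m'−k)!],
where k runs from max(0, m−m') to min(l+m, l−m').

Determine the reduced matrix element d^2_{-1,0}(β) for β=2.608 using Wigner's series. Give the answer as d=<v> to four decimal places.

d=-0.5363

d^2_{-1,0}(β=2.608) via Wigner's sum:
Half-angle: c=0.263642, s=0.964620. N=√(1·6·2·2)=4.898979
k∈{1,2} keeps every argument non-negative
  k=1: (−1)^0·4.8990/(2)·0.2636^3·0.9646^1 = +0.043299
  k=2: (−1)^1·4.8990/(2)·0.2636^1·0.9646^3 = -0.579643
d^2_{-1,0}(2.608) = +0.043299 -0.579643 = -0.536344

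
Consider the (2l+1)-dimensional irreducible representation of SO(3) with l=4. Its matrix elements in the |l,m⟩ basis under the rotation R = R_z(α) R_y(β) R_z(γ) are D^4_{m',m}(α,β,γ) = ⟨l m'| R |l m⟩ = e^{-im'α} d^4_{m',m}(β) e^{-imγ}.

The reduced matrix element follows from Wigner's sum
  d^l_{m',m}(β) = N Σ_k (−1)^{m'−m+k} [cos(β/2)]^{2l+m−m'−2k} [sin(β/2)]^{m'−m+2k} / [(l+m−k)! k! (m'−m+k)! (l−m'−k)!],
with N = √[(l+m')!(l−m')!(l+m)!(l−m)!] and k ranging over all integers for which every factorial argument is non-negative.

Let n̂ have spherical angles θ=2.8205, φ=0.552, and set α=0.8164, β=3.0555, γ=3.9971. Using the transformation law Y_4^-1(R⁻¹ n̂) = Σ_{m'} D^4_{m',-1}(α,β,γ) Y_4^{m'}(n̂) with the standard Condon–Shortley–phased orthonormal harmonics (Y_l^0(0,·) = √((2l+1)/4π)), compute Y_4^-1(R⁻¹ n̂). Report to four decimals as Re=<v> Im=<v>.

Need the full column D^4_{m',-1} for m'=−4..4 at α=0.8164, β=3.0555, γ=3.9971.
cos(β/2)=0.043033, sin(β/2)=0.999074
d^4_{-4,-1}: single k=3 term ⇒ +0.000001;  D = +0.000001+0.000001i
d^4_{-3,-1}: k∈[2..3] ⇒ +0.000000 -0.000045 = -0.000045;  D = -0.000045-0.000007i
d^4_{-2,-1}: k∈[1..3] ⇒ +0.000000 -0.000003 +0.001122 = +0.001119;  D = +0.000888-0.000680i
d^4_{-1,-1}: k∈[0..3] ⇒ +0.000000 -0.000000 +0.000102 -0.018416 = -0.018313;  D = -0.001849+0.018220i
d^4_{0,-1}: k∈[0..3] ⇒ -0.000000 +0.000004 -0.002128 +0.191205 = +0.189081;  D = -0.124006-0.142738i
d^4_{1,-1}: k∈[0..3] ⇒ +0.000000 -0.000102 +0.027624 -0.992613 = -0.965092;  D = +0.964354+0.037733i
d^4_{2,-1}: k∈[0..2] ⇒ -0.000002 +0.001683 -0.181393 = -0.179713;  D = +0.128102-0.126042i
d^4_{3,-1}: k∈[0..1] ⇒ +0.000045 -0.014617 = -0.014572;  D = -0.000334-0.014568i
d^4_{4,-1}: single k=0 term ⇒ -0.000594;  D = -0.000442-0.000397i
Y_4^{m'}(θ=2.8205,φ=0.552) and Σ D·Y over m':
  (+0.0000+0.0000i)·(-0.0026-0.0035i)  (-0.0000-0.0000i)·(+0.0032+0.0372i)  (+0.0009-0.0007i)·(+0.0795-0.1578i)  (-0.0018+0.0182i)·(-0.3984+0.2454i)  (-0.1240-0.1427i)·(+0.4615+0.0000i)  (+0.9644+0.0377i)·(+0.3984+0.2454i)  (+0.1281-0.1260i)·(+0.0795+0.1578i)  (-0.0003-0.0146i)·(-0.0032+0.0372i)  (-0.0004-0.0004i)·(-0.0026+0.0035i)
Y_4^-1(R⁻¹ n̂) = +0.344581+0.188098i

Re=0.3446 Im=0.1881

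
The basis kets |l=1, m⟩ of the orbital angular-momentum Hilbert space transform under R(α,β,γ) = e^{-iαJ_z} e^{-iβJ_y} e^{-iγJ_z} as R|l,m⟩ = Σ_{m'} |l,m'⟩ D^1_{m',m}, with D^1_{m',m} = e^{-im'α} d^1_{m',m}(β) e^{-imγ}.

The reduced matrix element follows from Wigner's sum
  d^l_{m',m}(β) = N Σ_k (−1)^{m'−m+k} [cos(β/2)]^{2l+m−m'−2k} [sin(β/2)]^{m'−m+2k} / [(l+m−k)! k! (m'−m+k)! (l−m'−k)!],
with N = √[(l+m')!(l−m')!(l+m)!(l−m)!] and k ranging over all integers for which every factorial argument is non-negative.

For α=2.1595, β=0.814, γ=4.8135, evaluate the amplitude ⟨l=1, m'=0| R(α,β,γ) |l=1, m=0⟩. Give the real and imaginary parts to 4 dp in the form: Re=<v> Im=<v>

Split into d^1_{0,0}(β=0.814) × two z-phases.
Half-angle: c=0.918313, s=0.395856. N=√(1·1·1·1)=1.000000
k∈{0,1} keeps every argument non-negative
  k=0: (−1)^0·1.0000/(1)·0.9183^2·0.3959^0 = +0.843298
  k=1: (−1)^1·1.0000/(1)·0.9183^0·0.3959^2 = -0.156702
d^1_{0,0}(0.814) = +0.843298 -0.156702 = +0.686596
Phases: e^{-i·(0)·2.1595}=+1.000000+0.000000i, e^{-i·(0)·4.8135}=+1.000000+0.000000i ⇒ D=+0.686596+0.000000i

Re=0.6866 Im=0.0000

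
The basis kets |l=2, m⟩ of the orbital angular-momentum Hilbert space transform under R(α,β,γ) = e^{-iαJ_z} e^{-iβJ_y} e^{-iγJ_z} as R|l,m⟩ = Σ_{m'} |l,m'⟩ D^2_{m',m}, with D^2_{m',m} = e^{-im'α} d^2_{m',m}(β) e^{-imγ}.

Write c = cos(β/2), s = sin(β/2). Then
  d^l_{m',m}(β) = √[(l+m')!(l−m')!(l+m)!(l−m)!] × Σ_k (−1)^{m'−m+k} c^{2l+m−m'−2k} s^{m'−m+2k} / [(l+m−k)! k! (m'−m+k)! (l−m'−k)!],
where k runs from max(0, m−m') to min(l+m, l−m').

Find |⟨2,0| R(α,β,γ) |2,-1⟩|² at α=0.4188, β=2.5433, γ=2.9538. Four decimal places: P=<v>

P=0.3249

D^2_{0,-1}(0.4188,2.5433,2.9538) = e^{-i·0·0.4188}·d^2_{0,-1}(2.5433)·e^{-i·-1·2.9538}. Compute d first:
With c≡cos(β/2)=0.294705 and s≡sin(β/2)=0.955588, N=[2·2·1·6]^{1/2}=4.898979
The bounds max(0,m−m')=0 and min(l+m,l−m')=1 give 2 terms
  k=0: (−1)^1·4.8990/(2)·0.2947^3·0.9556^1 = -0.059911
  k=1: (−1)^2·4.8990/(2)·0.2947^1·0.9556^3 = +0.629905
d^2_{0,-1}(2.5433) = -0.059911 +0.629905 = +0.569994
|D^2_{0,-1}|² = |d^2_{0,-1}(β)|² = (+0.569994)² = 0.324893 (the z-rotation phases have unit modulus)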